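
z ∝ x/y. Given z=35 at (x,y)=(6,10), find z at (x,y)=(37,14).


z = k·x/y
Solve for k using the known point: k = z·y/x = 35×10/6 = 350/6 ≈ 58.3333
Now evaluate at x=37, y=14:
z = k × 37 / 14 = (350 × 37) / (6 × 14) = 12950/84
≈ 154.1667

154.1667


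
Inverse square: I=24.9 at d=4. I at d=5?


I₁d₁² = I₂d₂²
I₂ = I₁ × (d₁/d₂)²
= 24.9 × (4/5)²
= 24.9 × 16/25
= 398.4/25
= 15.9360

15.9360


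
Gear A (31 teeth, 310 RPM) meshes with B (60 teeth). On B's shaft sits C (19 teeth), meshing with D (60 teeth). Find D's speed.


Stage 1: RPM_B = RPM_A × t_A/t_B = 310 × 31/60 = 9610/60 ≈ 160.17
B and C share a shaft → RPM_C = RPM_B
Stage 2: RPM_D = RPM_C × t_C/t_D = RPM_A × (t_A×t_C)/(t_B×t_D)
Overall ratio = (31×19)/(60×60) = 589/3600
RPM_D = 310 × 589/3600 = 182590/3600
≈ 50.72 RPM

50.72 RPM


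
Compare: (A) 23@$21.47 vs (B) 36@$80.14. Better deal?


Deal A: $21.47/23 = $0.9335/unit
Deal B: $80.14/36 = $2.2261/unit
A is cheaper per unit
= Deal A

Deal A


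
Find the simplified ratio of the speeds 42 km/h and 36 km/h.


Ratio = 42:36
GCD = 6
Simplified = 7:6
Time ratio (same distance) = 6:7
Speed ratio = 7:6

7:6


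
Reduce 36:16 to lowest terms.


GCD(36, 16) = 4
36/4 : 16/4
= 9:4

9:4


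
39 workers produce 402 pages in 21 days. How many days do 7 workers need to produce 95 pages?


Days ∝ work / workers, so d₂ = d₁ × (m₁/m₂) × (w₂/w₁)
Workers factor (inverse): 39/7 ≈ 5.5714
Work factor (direct): 95/402 ≈ 0.2363
d₂ = 21 × 39/7 × 95/402 = (21 × 39 × 95) / (7 × 402) = 77805/2814
≈ 27.65 days

27.65 days


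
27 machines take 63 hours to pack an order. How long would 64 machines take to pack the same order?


Inverse proportion: x × y = constant
k = 27 × 63 = 1701
y₂ = k / 64 = 1701 / 64
= 26.58

26.58


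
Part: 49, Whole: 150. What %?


Percentage = (part / whole) × 100
= (49 / 150) × 100
≈ 32.67%

32.67%


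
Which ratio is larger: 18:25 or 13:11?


18/25 = 0.7200
13/11 = 1.1818
0.7200 < 1.1818, so 18:25 is less
= 13:11

13:11


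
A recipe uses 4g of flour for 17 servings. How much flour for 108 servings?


Direct proportion: y/x = constant
k = 4/17 ≈ 0.2353
y₂ = k × 108 = 4 × 108 / 17 = 432/17
≈ 25.41

25.41


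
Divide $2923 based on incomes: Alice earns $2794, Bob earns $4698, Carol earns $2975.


Total income = 2794 + 4698 + 2975 = $10467
Alice: $2923 × 2794/10467 = $780.25
Bob: $2923 × 4698/10467 = $1311.96
Carol: $2923 × 2975/10467 = $830.79
= Alice: $780.25, Bob: $1311.96, Carol: $830.79

Alice: $780.25, Bob: $1311.96, Carol: $830.79


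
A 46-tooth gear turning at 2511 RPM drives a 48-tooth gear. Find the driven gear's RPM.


Gear ratio = 46:48 = 23:24
RPM_B = RPM_A × (teeth_A / teeth_B)
= 2511 × (46/48)
= 2406.4 RPM

2406.4 RPM


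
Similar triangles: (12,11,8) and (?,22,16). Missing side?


Scale factor = 22/11 = 2
Missing side = 12 × 2
= 24.0

24.0


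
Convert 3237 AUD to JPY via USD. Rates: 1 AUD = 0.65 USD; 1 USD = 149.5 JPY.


Step 1: 3237 AUD × 0.65 = 2104.05 USD
Step 2: 2104.05 USD × 149.5 = 314555.48 JPY
Implied rate AUD→JPY = 0.65 × 149.5 = 97.1750
= 314555.48 JPY

314555.48 JPY


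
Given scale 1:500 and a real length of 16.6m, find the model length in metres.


Model size = real / scale
= 16.6 / 500
= 0.0332 m

0.0332 m


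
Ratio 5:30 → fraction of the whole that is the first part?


Total parts = 5 + 30 = 35
First part: 5/35 = 1/7
= 1/7

1/7


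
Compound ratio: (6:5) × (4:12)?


Compound ratio = (6×4) : (5×12)
= 24:60
GCD = 12
= 2:5

2:5


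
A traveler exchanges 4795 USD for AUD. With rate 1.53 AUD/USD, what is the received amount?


Amount × rate = 4795 × 1.53
= 7336.35 AUD

7336.35 AUD


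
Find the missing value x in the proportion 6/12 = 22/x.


Cross multiply: 6 × x = 12 × 22
6x = 264
x = 264 / 6
= 44.00

44.00


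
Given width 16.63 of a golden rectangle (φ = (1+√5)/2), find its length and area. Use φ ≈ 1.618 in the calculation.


φ = (1 + √5) / 2 ≈ 1.618
Length = width × φ = 16.63 × 1.618 = 26.90734
≈ 26.91
Area = width × length = 16.63 × 26.90734 = 447.4690642 ≈ 447.47
= Length: 26.91, Area: 447.47

Length: 26.91, Area: 447.47


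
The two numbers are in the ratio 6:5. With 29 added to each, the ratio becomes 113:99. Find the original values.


Let A = 6k, B = 5k.
(6k + 29) / (5k + 29) = 113/99
Cross-multiply: 99(6k + 29) = 113(5k + 29)
594k + 2871 = 565k + 3277
594k - 565k = 3277 - 2871
29k = 406
k = 406/29 = 14
A = 6×14 = 84, B = 5×14 = 70
= A = 84, B = 70

A = 84, B = 70


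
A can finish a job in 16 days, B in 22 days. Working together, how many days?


Rate of A = 1/16 per day
Rate of B = 1/22 per day
Combined rate = 1/16 + 1/22 = 38/352 ≈ 0.1080 per day
Days = 1 / combined rate = 352/38
≈ 9.26 days

9.26 days


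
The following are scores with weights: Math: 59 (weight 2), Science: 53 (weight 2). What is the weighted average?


Numerator = 59×2 + 53×2
= 118 + 106
= 224
Total weight = 4
Weighted avg = 224/4
= 56.00

56.00


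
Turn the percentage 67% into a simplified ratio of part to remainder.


67% means 67 parts out of 100; remainder = 33
Part : remainder = 67:33
GCD = 1
= 67:33

67:33


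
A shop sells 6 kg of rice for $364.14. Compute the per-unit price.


Unit rate = total / quantity
= 364.14 / 6
= $60.69 per unit

$60.69 per unit


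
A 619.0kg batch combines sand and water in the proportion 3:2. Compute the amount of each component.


Total parts = 3 + 2 = 5
sand: 619.0 × 3/5 = 371.4kg
water: 619.0 × 2/5 = 247.6kg
= 371.4kg and 247.6kg

371.4kg and 247.6kg


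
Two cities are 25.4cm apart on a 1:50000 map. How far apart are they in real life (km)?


Real distance = map distance × scale
= 25.4cm × 50000
= 1270000 cm = 12700.0 m
= 12.700 km

12.700 km


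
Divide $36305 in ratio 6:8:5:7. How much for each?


Total parts = 6 + 8 + 5 + 7 = 26
Part 1: 36305 × 6/26 = 8378.08
Part 2: 36305 × 8/26 = 11170.77
Part 3: 36305 × 5/26 = 6981.73
Part 4: 36305 × 7/26 = 9774.42
= Part 1: $8378.08, Part 2: $11170.77, Part 3: $6981.73, Part 4: $9774.42

Part 1: $8378.08, Part 2: $11170.77, Part 3: $6981.73, Part 4: $9774.42


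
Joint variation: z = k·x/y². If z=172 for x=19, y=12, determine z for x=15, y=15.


z = k·x/y²
Solve for k using the known point: k = z·y²/x = 172×144/19 = 24768/19 ≈ 1303.5789
Now evaluate at x=15, y=15:
z = k × 15 / 225 = (24768 × 15) / (19 × 225) = 371520/4275
≈ 86.9053

86.9053


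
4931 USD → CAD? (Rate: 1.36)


Amount × rate = 4931 × 1.36
= 6706.16 CAD

6706.16 CAD


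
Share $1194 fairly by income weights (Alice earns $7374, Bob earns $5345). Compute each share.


Total income = 7374 + 5345 = $12719
Alice: $1194 × 7374/12719 = $692.24
Bob: $1194 × 5345/12719 = $501.76
= Alice: $692.24, Bob: $501.76

Alice: $692.24, Bob: $501.76


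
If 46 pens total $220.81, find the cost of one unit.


Unit rate = total / quantity
= 220.81 / 46
= $4.80 per unit

$4.80 per unit


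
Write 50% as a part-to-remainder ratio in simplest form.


50% means 50 parts out of 100; remainder = 50
Part : remainder = 50:50
GCD = 50
= 1:1

1:1


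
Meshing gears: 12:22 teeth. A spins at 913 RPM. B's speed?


Gear ratio = 12:22 = 6:11
RPM_B = RPM_A × (teeth_A / teeth_B)
= 913 × (12/22)
= 498.0 RPM

498.0 RPM


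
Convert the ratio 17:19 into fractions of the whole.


Total parts = 17 + 19 = 36
First part: 17/36 = 17/36
Second part: 19/36 = 19/36
= 17/36 and 19/36

17/36 and 19/36


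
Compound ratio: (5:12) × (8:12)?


Compound ratio = (5×8) : (12×12)
= 40:144
GCD = 8
= 5:18

5:18


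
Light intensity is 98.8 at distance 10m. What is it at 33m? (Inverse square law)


I₁d₁² = I₂d₂²
I₂ = I₁ × (d₁/d₂)²
= 98.8 × (10/33)²
= 98.8 × 100/1089
= 9880/1089
≈ 9.0725

9.0725


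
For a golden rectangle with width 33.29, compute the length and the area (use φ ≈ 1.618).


φ = (1 + √5) / 2 ≈ 1.618
Length = width × φ = 33.29 × 1.618 = 53.86322
≈ 53.86
Area = width × length = 33.29 × 53.86322 = 1793.1065938 ≈ 1793.11
= Length: 53.86, Area: 1793.11

Length: 53.86, Area: 1793.11


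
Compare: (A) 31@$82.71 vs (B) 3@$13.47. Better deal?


Deal A: $82.71/31 = $2.6681/unit
Deal B: $13.47/3 = $4.4900/unit
A is cheaper per unit
= Deal A

Deal A


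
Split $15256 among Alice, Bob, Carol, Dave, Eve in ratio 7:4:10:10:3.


Total parts = 7 + 4 + 10 + 10 + 3 = 34
Alice: 15256 × 7/34 = 3140.94
Bob: 15256 × 4/34 = 1794.82
Carol: 15256 × 10/34 = 4487.06
Dave: 15256 × 10/34 = 4487.06
Eve: 15256 × 3/34 = 1346.12
= Alice: $3140.94, Bob: $1794.82, Carol: $4487.06, Dave: $4487.06, Eve: $1346.12

Alice: $3140.94, Bob: $1794.82, Carol: $4487.06, Dave: $4487.06, Eve: $1346.12


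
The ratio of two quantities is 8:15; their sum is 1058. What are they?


Let A = 8k, B = 15k.
8k + 15k = 1058
23k = 1058 → k = 1058/23 = 46
A = 8×46 = 368, B = 15×46 = 690
= A = 368, B = 690

A = 368, B = 690


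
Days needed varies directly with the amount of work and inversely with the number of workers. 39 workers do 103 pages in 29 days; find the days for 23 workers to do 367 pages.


Days ∝ work / workers, so d₂ = d₁ × (m₁/m₂) × (w₂/w₁)
Workers factor (inverse): 39/23 ≈ 1.6957
Work factor (direct): 367/103 ≈ 3.5631
d₂ = 29 × 39/23 × 367/103 = (29 × 39 × 367) / (23 × 103) = 415077/2369
≈ 175.21 days

175.21 days


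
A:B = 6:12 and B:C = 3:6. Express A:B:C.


Match B: multiply A:B by 3 → 18:36
Multiply B:C by 12 → 36:72
Combined: 18:36:72
GCD = 18
= 1:2:4

1:2:4


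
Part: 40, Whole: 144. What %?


Percentage = (part / whole) × 100
= (40 / 144) × 100
≈ 27.78%

27.78%


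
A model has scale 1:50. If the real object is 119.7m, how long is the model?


Model size = real / scale
= 119.7 / 50
= 2.3940 m

2.3940 m


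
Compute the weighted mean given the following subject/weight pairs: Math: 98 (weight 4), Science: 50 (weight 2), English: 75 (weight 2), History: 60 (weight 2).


Numerator = 98×4 + 50×2 + 75×2 + 60×2
= 392 + 100 + 150 + 120
= 762
Total weight = 10
Weighted avg = 762/10
= 76.20

76.20


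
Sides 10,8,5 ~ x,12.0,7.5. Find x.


Scale factor = 12.0/8 = 1.5
Missing side = 10 × 1.5
= 15.0

15.0


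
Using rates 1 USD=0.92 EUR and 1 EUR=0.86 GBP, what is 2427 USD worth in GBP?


Step 1: 2427 USD × 0.92 = 2232.84 EUR
Step 2: 2232.84 EUR × 0.86 = 1920.24 GBP
Implied rate USD→GBP = 0.92 × 0.86 = 0.7912
= 1920.24 GBP

1920.24 GBP


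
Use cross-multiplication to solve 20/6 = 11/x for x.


Cross multiply: 20 × x = 6 × 11
20x = 66
x = 66 / 20
= 3.30

3.30


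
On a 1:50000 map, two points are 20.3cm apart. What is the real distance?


Real distance = map distance × scale
= 20.3cm × 50000
= 1015000 cm = 10150.0 m
= 10.150 km

10.150 km


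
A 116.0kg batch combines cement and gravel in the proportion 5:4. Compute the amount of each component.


Total parts = 5 + 4 = 9
cement: 116.0 × 5/9 = 64.4kg
gravel: 116.0 × 4/9 = 51.6kg
= 64.4kg and 51.6kg

64.4kg and 51.6kg


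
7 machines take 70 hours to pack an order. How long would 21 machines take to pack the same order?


Inverse proportion: x × y = constant
k = 7 × 70 = 490
y₂ = k / 21 = 490 / 21
= 23.33

23.33


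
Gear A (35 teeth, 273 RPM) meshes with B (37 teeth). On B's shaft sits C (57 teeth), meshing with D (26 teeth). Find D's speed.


Stage 1: RPM_B = RPM_A × t_A/t_B = 273 × 35/37 = 9555/37 ≈ 258.24
B and C share a shaft → RPM_C = RPM_B
Stage 2: RPM_D = RPM_C × t_C/t_D = RPM_A × (t_A×t_C)/(t_B×t_D)
Overall ratio = (35×57)/(37×26) = 1995/962
RPM_D = 273 × 1995/962 = 544635/962
≈ 566.15 RPM

566.15 RPM


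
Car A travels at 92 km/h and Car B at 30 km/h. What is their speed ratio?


Ratio = 92:30
GCD = 2
Simplified = 46:15
Time ratio (same distance) = 15:46
Speed ratio = 46:15

46:15


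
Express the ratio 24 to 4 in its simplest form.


GCD(24, 4) = 4
24/4 : 4/4
= 6:1

6:1


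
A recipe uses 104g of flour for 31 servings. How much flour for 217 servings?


Direct proportion: y/x = constant
k = 104/31 ≈ 3.3548
y₂ = k × 217 = 104 × 217 / 31 = 22568/31
= 728.00

728.00


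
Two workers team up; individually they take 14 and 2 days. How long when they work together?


Rate of A = 1/14 per day
Rate of B = 1/2 per day
Combined rate = 1/14 + 1/2 = 16/28 ≈ 0.5714 per day
Days = 1 / combined rate = 28/16
= 1.75 days

1.75 days


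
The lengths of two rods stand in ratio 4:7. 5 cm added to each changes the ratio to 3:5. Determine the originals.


Let A = 4k, B = 7k.
(4k + 5) / (7k + 5) = 3/5
Cross-multiply: 5(4k + 5) = 3(7k + 5)
20k + 25 = 21k + 15
20k - 21k = 15 - 25
-1k = -10
k = -10/-1 = 10
A = 4×10 = 40, B = 7×10 = 70
= A = 40, B = 70

A = 40, B = 70


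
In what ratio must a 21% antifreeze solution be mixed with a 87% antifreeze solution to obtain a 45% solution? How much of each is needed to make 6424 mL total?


Let x parts of 21% mix with y parts of 87%.
21x + 87y = 45(x + y)
21x + 87y = 45x + 45y
x(21 - 45) = y(45 - 87)
x/y = (87 - 45)/(45 - 21) = 42/24
Simplify: 7:4
Total parts = 11; one part = 6424/11 = 584.00 mL
21% solution: 7×584.00 = 4088.00 mL
87% solution: 4×584.00 = 2336.00 mL
= ratio 7:4; 4088.00 mL and 2336.00 mL

ratio 7:4; 4088.00 mL and 2336.00 mL


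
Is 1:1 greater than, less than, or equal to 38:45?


1/1 = 1.0000
38/45 = 0.8444
1.0000 > 0.8444, so 1:1 is greater
= greater than

greater than


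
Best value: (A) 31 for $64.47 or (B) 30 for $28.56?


Deal A: $64.47/31 = $2.0797/unit
Deal B: $28.56/30 = $0.9520/unit
B is cheaper per unit
= Deal B

Deal B


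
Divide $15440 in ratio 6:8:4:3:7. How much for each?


Total parts = 6 + 8 + 4 + 3 + 7 = 28
Part 1: 15440 × 6/28 = 3308.57
Part 2: 15440 × 8/28 = 4411.43
Part 3: 15440 × 4/28 = 2205.71
Part 4: 15440 × 3/28 = 1654.29
Part 5: 15440 × 7/28 = 3860.00
= Part 1: $3308.57, Part 2: $4411.43, Part 3: $2205.71, Part 4: $1654.29, Part 5: $3860.00

Part 1: $3308.57, Part 2: $4411.43, Part 3: $2205.71, Part 4: $1654.29, Part 5: $3860.00


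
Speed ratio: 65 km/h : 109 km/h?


Ratio = 65:109
GCD = 1
Simplified = 65:109
Time ratio (same distance) = 109:65
Speed ratio = 65:109

65:109


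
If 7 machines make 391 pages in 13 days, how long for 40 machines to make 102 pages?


Days ∝ work / workers, so d₂ = d₁ × (m₁/m₂) × (w₂/w₁)
Workers factor (inverse): 7/40 = 0.1750
Work factor (direct): 102/391 ≈ 0.2609
d₂ = 13 × 7/40 × 102/391 = (13 × 7 × 102) / (40 × 391) = 9282/15640
≈ 0.59 days

0.59 days


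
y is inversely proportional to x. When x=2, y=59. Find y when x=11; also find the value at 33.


Inverse proportion: x × y = constant
k = 2 × 59 = 118
At x=11: k/11 = 10.73
At x=33: k/33 = 3.58
= 10.73 and 3.58

10.73 and 3.58


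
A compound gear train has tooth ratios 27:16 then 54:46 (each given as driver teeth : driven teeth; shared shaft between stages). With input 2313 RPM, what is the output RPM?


Stage 1: RPM_B = RPM_A × t_A/t_B = 2313 × 27/16 = 62451/16 ≈ 3903.19
B and C share a shaft → RPM_C = RPM_B
Stage 2: RPM_D = RPM_C × t_C/t_D = RPM_A × (t_A×t_C)/(t_B×t_D)
Overall ratio = (27×54)/(16×46) = 1458/736
RPM_D = 2313 × 1458/736 = 3372354/736
≈ 4582.00 RPM

4582.00 RPM


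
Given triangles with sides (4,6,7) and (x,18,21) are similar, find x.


Scale factor = 18/6 = 3
Missing side = 4 × 3
= 12.0

12.0


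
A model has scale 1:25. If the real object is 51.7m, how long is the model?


Model size = real / scale
= 51.7 / 25
= 2.0680 m

2.0680 m


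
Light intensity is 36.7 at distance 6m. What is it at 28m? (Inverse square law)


I₁d₁² = I₂d₂²
I₂ = I₁ × (d₁/d₂)²
= 36.7 × (6/28)²
= 36.7 × 36/784
= 1321.2/784
≈ 1.6852

1.6852


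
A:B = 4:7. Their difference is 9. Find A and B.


Let A = 4k, B = 7k.
7k - 4k = 9
3k = 9 → k = 9/3 = 3
A = 4×3 = 12, B = 7×3 = 21
= A = 12, B = 21

A = 12, B = 21


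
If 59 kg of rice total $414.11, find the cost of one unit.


Unit rate = total / quantity
= 414.11 / 59
= $7.02 per unit

$7.02 per unit


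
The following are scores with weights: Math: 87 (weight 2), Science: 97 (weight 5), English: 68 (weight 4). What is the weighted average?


Numerator = 87×2 + 97×5 + 68×4
= 174 + 485 + 272
= 931
Total weight = 11
Weighted avg = 931/11
= 84.64

84.64


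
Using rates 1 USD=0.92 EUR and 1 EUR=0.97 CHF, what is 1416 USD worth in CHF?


Step 1: 1416 USD × 0.92 = 1302.72 EUR
Step 2: 1302.72 EUR × 0.97 = 1263.64 CHF
Implied rate USD→CHF = 0.92 × 0.97 = 0.8924
= 1263.64 CHF

1263.64 CHF


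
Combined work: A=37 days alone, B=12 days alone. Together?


Rate of A = 1/37 per day
Rate of B = 1/12 per day
Combined rate = 1/37 + 1/12 = 49/444 ≈ 0.1104 per day
Days = 1 / combined rate = 444/49
≈ 9.06 days

9.06 days


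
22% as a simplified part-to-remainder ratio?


22% means 22 parts out of 100; remainder = 78
Part : remainder = 22:78
GCD = 2
= 11:39

11:39


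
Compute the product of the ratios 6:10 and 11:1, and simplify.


Compound ratio = (6×11) : (10×1)
= 66:10
GCD = 2
= 33:5

33:5


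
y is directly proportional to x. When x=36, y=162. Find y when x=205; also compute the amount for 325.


Direct proportion: y/x = constant
k = 162/36 = 4.5000
y at x=205: k × 205 = 162 × 205 / 36 = 33210/36 = 922.50
y at x=325: k × 325 = 162 × 325 / 36 = 52650/36 = 1462.50
= 922.50 and 1462.50

922.50 and 1462.50


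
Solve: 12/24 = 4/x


Cross multiply: 12 × x = 24 × 4
12x = 96
x = 96 / 12
= 8.00

8.00


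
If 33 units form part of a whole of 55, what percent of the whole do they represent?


Percentage = (part / whole) × 100
= (33 / 55) × 100
= 60.00%

60.00%


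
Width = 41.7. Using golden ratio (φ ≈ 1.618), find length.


φ = (1 + √5) / 2 ≈ 1.618
Length = width × φ = 41.7 × 1.618 = 67.4706
≈ 67.47

67.47


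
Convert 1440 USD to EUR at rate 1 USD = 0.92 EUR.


Amount × rate = 1440 × 0.92
= 1324.80 EUR

1324.80 EUR


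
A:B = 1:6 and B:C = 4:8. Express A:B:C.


Match B: multiply A:B by 4 → 4:24
Multiply B:C by 6 → 24:48
Combined: 4:24:48
GCD = 4
= 1:6:12

1:6:12


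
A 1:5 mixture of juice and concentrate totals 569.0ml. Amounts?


Total parts = 1 + 5 = 6
juice: 569.0 × 1/6 = 94.8ml
concentrate: 569.0 × 5/6 = 474.2ml
= 94.8ml and 474.2ml

94.8ml and 474.2ml


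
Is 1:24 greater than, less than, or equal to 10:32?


1/24 = 0.0417
10/32 = 0.3125
0.0417 < 0.3125, so 1:24 is less
= less than

less than


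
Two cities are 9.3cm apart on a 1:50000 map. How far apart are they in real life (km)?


Real distance = map distance × scale
= 9.3cm × 50000
= 465000 cm = 4650.0 m
= 4.650 km

4.650 km


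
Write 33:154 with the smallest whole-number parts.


GCD(33, 154) = 11
33/11 : 154/11
= 3:14

3:14


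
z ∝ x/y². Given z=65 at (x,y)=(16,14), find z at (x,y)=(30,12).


z = k·x/y²
Solve for k using the known point: k = z·y²/x = 65×196/16 = 12740/16 = 796.2500
Now evaluate at x=30, y=12:
z = k × 30 / 144 = (12740 × 30) / (16 × 144) = 382200/2304
≈ 165.8854

165.8854


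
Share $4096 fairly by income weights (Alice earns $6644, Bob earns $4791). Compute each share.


Total income = 6644 + 4791 = $11435
Alice: $4096 × 6644/11435 = $2379.87
Bob: $4096 × 4791/11435 = $1716.13
= Alice: $2379.87, Bob: $1716.13

Alice: $2379.87, Bob: $1716.13


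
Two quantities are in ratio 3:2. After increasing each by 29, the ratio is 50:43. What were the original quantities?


Let A = 3k, B = 2k.
(3k + 29) / (2k + 29) = 50/43
Cross-multiply: 43(3k + 29) = 50(2k + 29)
129k + 1247 = 100k + 1450
129k - 100k = 1450 - 1247
29k = 203
k = 203/29 = 7
A = 3×7 = 21, B = 2×7 = 14
= A = 21, B = 14

A = 21, B = 14


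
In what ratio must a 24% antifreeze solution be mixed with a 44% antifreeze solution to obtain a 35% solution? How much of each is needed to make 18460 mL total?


Let x parts of 24% mix with y parts of 44%.
24x + 44y = 35(x + y)
24x + 44y = 35x + 35y
x(24 - 35) = y(35 - 44)
x/y = (44 - 35)/(35 - 24) = 9/11
Simplify: 9:11
Total parts = 20; one part = 18460/20 = 923.00 mL
24% solution: 9×923.00 = 8307.00 mL
44% solution: 11×923.00 = 10153.00 mL
= ratio 9:11; 8307.00 mL and 10153.00 mL

ratio 9:11; 8307.00 mL and 10153.00 mL


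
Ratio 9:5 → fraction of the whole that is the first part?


Total parts = 9 + 5 = 14
First part: 9/14 = 9/14
= 9/14

9/14


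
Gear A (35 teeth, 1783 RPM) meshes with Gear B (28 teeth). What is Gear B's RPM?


Gear ratio = 35:28 = 5:4
RPM_B = RPM_A × (teeth_A / teeth_B)
= 1783 × (35/28)
= 2228.8 RPM

2228.8 RPM


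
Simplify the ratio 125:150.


GCD(125, 150) = 25
125/25 : 150/25
= 5:6

5:6


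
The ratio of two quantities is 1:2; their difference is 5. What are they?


Let A = 1k, B = 2k.
2k - 1k = 5
1k = 5 → k = 5/1 = 5
A = 1×5 = 5, B = 2×5 = 10
= A = 5, B = 10

A = 5, B = 10


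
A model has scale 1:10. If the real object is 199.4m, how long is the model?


Model size = real / scale
= 199.4 / 10
= 19.9400 m

19.9400 m


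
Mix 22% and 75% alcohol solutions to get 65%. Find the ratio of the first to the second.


Let x parts of 22% mix with y parts of 75%.
22x + 75y = 65(x + y)
22x + 75y = 65x + 65y
x(22 - 65) = y(65 - 75)
x/y = (75 - 65)/(65 - 22) = 10/43
Simplify: 10:43
= 10:43

10:43


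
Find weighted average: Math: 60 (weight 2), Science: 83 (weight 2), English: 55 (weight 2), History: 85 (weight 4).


Numerator = 60×2 + 83×2 + 55×2 + 85×4
= 120 + 166 + 110 + 340
= 736
Total weight = 10
Weighted avg = 736/10
= 73.60

73.60


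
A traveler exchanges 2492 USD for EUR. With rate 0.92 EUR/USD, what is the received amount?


Amount × rate = 2492 × 0.92
= 2292.64 EUR

2292.64 EUR


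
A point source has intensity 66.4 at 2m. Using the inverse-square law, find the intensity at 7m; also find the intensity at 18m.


I₁d₁² = I₂d₂²
I at 7m = 66.4 × (2/7)² = 66.4 × 4/49 = 265.6/49 ≈ 5.4204
I at 18m = 66.4 × (2/18)² = 66.4 × 4/324 = 265.6/324 ≈ 0.8198
= 5.4204 and 0.8198

5.4204 and 0.8198


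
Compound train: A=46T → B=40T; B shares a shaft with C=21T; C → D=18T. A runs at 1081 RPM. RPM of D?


Stage 1: RPM_B = RPM_A × t_A/t_B = 1081 × 46/40 = 49726/40 = 1243.15
B and C share a shaft → RPM_C = RPM_B
Stage 2: RPM_D = RPM_C × t_C/t_D = RPM_A × (t_A×t_C)/(t_B×t_D)
Overall ratio = (46×21)/(40×18) = 966/720
RPM_D = 1081 × 966/720 = 1044246/720
≈ 1450.34 RPM

1450.34 RPM


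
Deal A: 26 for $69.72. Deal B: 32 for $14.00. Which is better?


Deal A: $69.72/26 = $2.6815/unit
Deal B: $14.00/32 = $0.4375/unit
B is cheaper per unit
= Deal B

Deal B


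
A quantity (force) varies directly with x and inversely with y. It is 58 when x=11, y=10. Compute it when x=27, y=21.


z = k·x/y
Solve for k using the known point: k = z·y/x = 58×10/11 = 580/11 ≈ 52.7273
Now evaluate at x=27, y=21:
z = k × 27 / 21 = (580 × 27) / (11 × 21) = 15660/231
≈ 67.7922

67.7922


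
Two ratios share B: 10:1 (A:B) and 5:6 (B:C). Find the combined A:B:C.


Match B: multiply A:B by 5 → 50:5
Multiply B:C by 1 → 5:6
Combined: 50:5:6
GCD = 1
= 50:5:6

50:5:6


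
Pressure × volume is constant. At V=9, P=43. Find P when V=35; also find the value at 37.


Inverse proportion: x × y = constant
k = 9 × 43 = 387
At x=35: k/35 = 11.06
At x=37: k/37 = 10.46
= 11.06 and 10.46

11.06 and 10.46


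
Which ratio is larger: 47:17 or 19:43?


47/17 = 2.7647
19/43 = 0.4419
2.7647 > 0.4419, so 47:17 is greater
= 47:17

47:17


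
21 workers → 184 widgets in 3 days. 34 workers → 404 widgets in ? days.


Days ∝ work / workers, so d₂ = d₁ × (m₁/m₂) × (w₂/w₁)
Workers factor (inverse): 21/34 ≈ 0.6176
Work factor (direct): 404/184 ≈ 2.1957
d₂ = 3 × 21/34 × 404/184 = (3 × 21 × 404) / (34 × 184) = 25452/6256
≈ 4.07 days

4.07 days


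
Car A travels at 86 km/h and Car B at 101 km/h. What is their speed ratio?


Ratio = 86:101
GCD = 1
Simplified = 86:101
Time ratio (same distance) = 101:86
Speed ratio = 86:101

86:101


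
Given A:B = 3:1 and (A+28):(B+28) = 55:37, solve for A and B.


Let A = 3k, B = 1k.
(3k + 28) / (1k + 28) = 55/37
Cross-multiply: 37(3k + 28) = 55(1k + 28)
111k + 1036 = 55k + 1540
111k - 55k = 1540 - 1036
56k = 504
k = 504/56 = 9
A = 3×9 = 27, B = 1×9 = 9
= A = 27, B = 9

A = 27, B = 9


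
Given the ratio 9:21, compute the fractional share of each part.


Total parts = 9 + 21 = 30
First part: 9/30 = 3/10
Second part: 21/30 = 7/10
= 3/10 and 7/10

3/10 and 7/10


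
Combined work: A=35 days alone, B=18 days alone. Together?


Rate of A = 1/35 per day
Rate of B = 1/18 per day
Combined rate = 1/35 + 1/18 = 53/630 ≈ 0.0841 per day
Days = 1 / combined rate = 630/53
≈ 11.89 days

11.89 days


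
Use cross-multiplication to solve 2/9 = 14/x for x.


Cross multiply: 2 × x = 9 × 14
2x = 126
x = 126 / 2
= 63.00

63.00


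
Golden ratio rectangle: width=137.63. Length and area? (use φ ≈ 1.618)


φ = (1 + √5) / 2 ≈ 1.618
Length = width × φ = 137.63 × 1.618 = 222.68534
≈ 222.69
Area = width × length = 137.63 × 222.68534 = 30648.1833442 ≈ 30648.18
= Length: 222.69, Area: 30648.18

Length: 222.69, Area: 30648.18


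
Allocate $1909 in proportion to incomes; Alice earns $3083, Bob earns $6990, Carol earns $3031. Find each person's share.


Total income = 3083 + 6990 + 3031 = $13104
Alice: $1909 × 3083/13104 = $449.13
Bob: $1909 × 6990/13104 = $1018.31
Carol: $1909 × 3031/13104 = $441.56
= Alice: $449.13, Bob: $1018.31, Carol: $441.56

Alice: $449.13, Bob: $1018.31, Carol: $441.56


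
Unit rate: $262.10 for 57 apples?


Unit rate = total / quantity
= 262.10 / 57
= $4.60 per unit

$4.60 per unit


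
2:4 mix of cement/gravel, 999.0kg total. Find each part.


Total parts = 2 + 4 = 6
cement: 999.0 × 2/6 = 333.0kg
gravel: 999.0 × 4/6 = 666.0kg
= 333.0kg and 666.0kg

333.0kg and 666.0kg


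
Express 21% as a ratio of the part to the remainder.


21% means 21 parts out of 100; remainder = 79
Part : remainder = 21:79
GCD = 1
= 21:79

21:79


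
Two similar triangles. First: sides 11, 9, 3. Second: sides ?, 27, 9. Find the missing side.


Scale factor = 27/9 = 3
Missing side = 11 × 3
= 33.0

33.0


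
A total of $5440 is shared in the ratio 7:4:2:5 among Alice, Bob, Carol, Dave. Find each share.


Total parts = 7 + 4 + 2 + 5 = 18
Alice: 5440 × 7/18 = 2115.56
Bob: 5440 × 4/18 = 1208.89
Carol: 5440 × 2/18 = 604.44
Dave: 5440 × 5/18 = 1511.11
= Alice: $2115.56, Bob: $1208.89, Carol: $604.44, Dave: $1511.11

Alice: $2115.56, Bob: $1208.89, Carol: $604.44, Dave: $1511.11


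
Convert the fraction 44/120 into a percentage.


Percentage = (part / whole) × 100
= (44 / 120) × 100
≈ 36.67%

36.67%


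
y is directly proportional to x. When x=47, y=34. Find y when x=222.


Direct proportion: y/x = constant
k = 34/47 ≈ 0.7234
y₂ = k × 222 = 34 × 222 / 47 = 7548/47
≈ 160.60

160.60


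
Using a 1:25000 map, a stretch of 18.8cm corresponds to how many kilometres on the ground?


Real distance = map distance × scale
= 18.8cm × 25000
= 470000 cm = 4700.0 m
= 4.700 km

4.700 km


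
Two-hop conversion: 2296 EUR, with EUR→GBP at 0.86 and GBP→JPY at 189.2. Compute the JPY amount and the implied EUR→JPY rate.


Step 1: 2296 EUR × 0.86 = 1974.56 GBP
Step 2: 1974.56 GBP × 189.2 = 373586.75 JPY
Implied rate EUR→JPY = 0.86 × 189.2 = 162.7120
= 373586.75 JPY; implied rate 162.7120 JPY/EUR

373586.75 JPY; implied rate 162.7120 JPY/EUR


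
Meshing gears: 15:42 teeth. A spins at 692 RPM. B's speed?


Gear ratio = 15:42 = 5:14
RPM_B = RPM_A × (teeth_A / teeth_B)
= 692 × (15/42)
= 247.1 RPM

247.1 RPM


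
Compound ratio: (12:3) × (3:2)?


Compound ratio = (12×3) : (3×2)
= 36:6
GCD = 6
= 6:1

6:1


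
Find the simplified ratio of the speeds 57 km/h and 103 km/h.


Ratio = 57:103
GCD = 1
Simplified = 57:103
Time ratio (same distance) = 103:57
Speed ratio = 57:103

57:103


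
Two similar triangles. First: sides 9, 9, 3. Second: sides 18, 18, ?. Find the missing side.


Scale factor = 18/9 = 2
Missing side = 3 × 2
= 6.0

6.0


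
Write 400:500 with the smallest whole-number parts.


GCD(400, 500) = 100
400/100 : 500/100
= 4:5

4:5


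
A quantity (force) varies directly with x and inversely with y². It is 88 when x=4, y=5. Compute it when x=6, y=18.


z = k·x/y²
Solve for k using the known point: k = z·y²/x = 88×25/4 = 2200/4 = 550.0000
Now evaluate at x=6, y=18:
z = k × 6 / 324 = (2200 × 6) / (4 × 324) = 13200/1296
≈ 10.1852

10.1852


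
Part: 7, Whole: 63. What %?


Percentage = (part / whole) × 100
= (7 / 63) × 100
≈ 11.11%

11.11%


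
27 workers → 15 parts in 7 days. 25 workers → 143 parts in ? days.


Days ∝ work / workers, so d₂ = d₁ × (m₁/m₂) × (w₂/w₁)
Workers factor (inverse): 27/25 = 1.0800
Work factor (direct): 143/15 ≈ 9.5333
d₂ = 7 × 27/25 × 143/15 = (7 × 27 × 143) / (25 × 15) = 27027/375
≈ 72.07 days

72.07 days


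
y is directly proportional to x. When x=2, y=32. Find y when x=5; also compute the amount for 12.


Direct proportion: y/x = constant
k = 32/2 = 16.0000
y at x=5: k × 5 = 32 × 5 / 2 = 160/2 = 80.00
y at x=12: k × 12 = 32 × 12 / 2 = 384/2 = 192.00
= 80.00 and 192.00

80.00 and 192.00


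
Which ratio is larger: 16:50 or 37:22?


16/50 = 0.3200
37/22 = 1.6818
0.3200 < 1.6818, so 16:50 is less
= 37:22

37:22


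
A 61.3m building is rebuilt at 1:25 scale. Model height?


Model size = real / scale
= 61.3 / 25
= 2.4520 m

2.4520 m


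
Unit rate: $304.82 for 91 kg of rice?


Unit rate = total / quantity
= 304.82 / 91
= $3.35 per unit

$3.35 per unit


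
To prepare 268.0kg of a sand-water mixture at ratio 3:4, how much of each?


Total parts = 3 + 4 = 7
sand: 268.0 × 3/7 = 114.9kg
water: 268.0 × 4/7 = 153.1kg
= 114.9kg and 153.1kg

114.9kg and 153.1kg


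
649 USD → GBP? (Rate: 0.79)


Amount × rate = 649 × 0.79
= 512.71 GBP

512.71 GBP


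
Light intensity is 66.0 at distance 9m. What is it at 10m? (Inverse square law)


I₁d₁² = I₂d₂²
I₂ = I₁ × (d₁/d₂)²
= 66.0 × (9/10)²
= 66.0 × 81/100
= 5346/100
= 53.4600

53.4600


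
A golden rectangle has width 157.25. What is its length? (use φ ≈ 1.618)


φ = (1 + √5) / 2 ≈ 1.618
Length = width × φ = 157.25 × 1.618 = 254.4305
≈ 254.43

254.43


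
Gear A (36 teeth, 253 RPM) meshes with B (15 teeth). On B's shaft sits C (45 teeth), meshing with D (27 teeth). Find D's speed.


Stage 1: RPM_B = RPM_A × t_A/t_B = 253 × 36/15 = 9108/15 = 607.20
B and C share a shaft → RPM_C = RPM_B
Stage 2: RPM_D = RPM_C × t_C/t_D = RPM_A × (t_A×t_C)/(t_B×t_D)
Overall ratio = (36×45)/(15×27) = 1620/405
RPM_D = 253 × 1620/405 = 409860/405
= 1012.00 RPM

1012.00 RPM


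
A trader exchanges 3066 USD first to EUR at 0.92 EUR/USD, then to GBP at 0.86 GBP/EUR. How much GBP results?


Step 1: 3066 USD × 0.92 = 2820.72 EUR
Step 2: 2820.72 EUR × 0.86 = 2425.82 GBP
Implied rate USD→GBP = 0.92 × 0.86 = 0.7912
= 2425.82 GBP

2425.82 GBP


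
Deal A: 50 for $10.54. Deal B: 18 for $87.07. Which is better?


Deal A: $10.54/50 = $0.2108/unit
Deal B: $87.07/18 = $4.8372/unit
A is cheaper per unit
= Deal A

Deal A


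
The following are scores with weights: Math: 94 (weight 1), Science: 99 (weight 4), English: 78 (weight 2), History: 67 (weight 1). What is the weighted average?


Numerator = 94×1 + 99×4 + 78×2 + 67×1
= 94 + 396 + 156 + 67
= 713
Total weight = 8
Weighted avg = 713/8
= 89.13

89.13


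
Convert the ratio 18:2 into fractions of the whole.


Total parts = 18 + 2 = 20
First part: 18/20 = 9/10
Second part: 2/20 = 1/10
= 9/10 and 1/10

9/10 and 1/10


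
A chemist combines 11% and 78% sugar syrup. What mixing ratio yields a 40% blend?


Let x parts of 11% mix with y parts of 78%.
11x + 78y = 40(x + y)
11x + 78y = 40x + 40y
x(11 - 40) = y(40 - 78)
x/y = (78 - 40)/(40 - 11) = 38/29
Simplify: 38:29
= 38:29

38:29


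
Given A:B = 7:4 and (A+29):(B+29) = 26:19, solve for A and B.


Let A = 7k, B = 4k.
(7k + 29) / (4k + 29) = 26/19
Cross-multiply: 19(7k + 29) = 26(4k + 29)
133k + 551 = 104k + 754
133k - 104k = 754 - 551
29k = 203
k = 203/29 = 7
A = 7×7 = 49, B = 4×7 = 28
= A = 49, B = 28

A = 49, B = 28


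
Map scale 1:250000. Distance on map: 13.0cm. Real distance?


Real distance = map distance × scale
= 13.0cm × 250000
= 3250000 cm = 32500.0 m
= 32.500 km

32.500 km


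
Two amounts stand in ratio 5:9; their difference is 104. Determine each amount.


Let A = 5k, B = 9k.
9k - 5k = 104
4k = 104 → k = 104/4 = 26
A = 5×26 = 130, B = 9×26 = 234
= A = 130, B = 234

A = 130, B = 234


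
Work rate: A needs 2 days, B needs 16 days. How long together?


Rate of A = 1/2 per day
Rate of B = 1/16 per day
Combined rate = 1/2 + 1/16 = 18/32 = 0.5625 per day
Days = 1 / combined rate = 32/18
≈ 1.78 days

1.78 days


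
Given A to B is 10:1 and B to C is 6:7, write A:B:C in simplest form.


Match B: multiply A:B by 6 → 60:6
Multiply B:C by 1 → 6:7
Combined: 60:6:7
GCD = 1
= 60:6:7

60:6:7


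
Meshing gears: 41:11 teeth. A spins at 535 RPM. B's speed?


Gear ratio = 41:11 = 41:11
RPM_B = RPM_A × (teeth_A / teeth_B)
= 535 × (41/11)
= 1994.1 RPM

1994.1 RPM


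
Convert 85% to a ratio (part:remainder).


85% means 85 parts out of 100; remainder = 15
Part : remainder = 85:15
GCD = 5
= 17:3

17:3


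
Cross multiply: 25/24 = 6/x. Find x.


Cross multiply: 25 × x = 24 × 6
25x = 144
x = 144 / 25
= 5.76

5.76


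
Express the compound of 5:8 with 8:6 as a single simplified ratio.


Compound ratio = (5×8) : (8×6)
= 40:48
GCD = 8
= 5:6

5:6


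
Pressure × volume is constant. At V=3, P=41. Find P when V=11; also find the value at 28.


Inverse proportion: x × y = constant
k = 3 × 41 = 123
At x=11: k/11 = 11.18
At x=28: k/28 = 4.39
= 11.18 and 4.39

11.18 and 4.39


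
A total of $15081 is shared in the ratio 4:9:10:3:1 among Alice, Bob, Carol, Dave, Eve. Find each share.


Total parts = 4 + 9 + 10 + 3 + 1 = 27
Alice: 15081 × 4/27 = 2234.22
Bob: 15081 × 9/27 = 5027.00
Carol: 15081 × 10/27 = 5585.56
Dave: 15081 × 3/27 = 1675.67
Eve: 15081 × 1/27 = 558.56
= Alice: $2234.22, Bob: $5027.00, Carol: $5585.56, Dave: $1675.67, Eve: $558.56

Alice: $2234.22, Bob: $5027.00, Carol: $5585.56, Dave: $1675.67, Eve: $558.56


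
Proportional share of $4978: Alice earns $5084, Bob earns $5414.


Total income = 5084 + 5414 = $10498
Alice: $4978 × 5084/10498 = $2410.76
Bob: $4978 × 5414/10498 = $2567.24
= Alice: $2410.76, Bob: $2567.24

Alice: $2410.76, Bob: $2567.24


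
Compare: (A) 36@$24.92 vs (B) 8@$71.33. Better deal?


Deal A: $24.92/36 = $0.6922/unit
Deal B: $71.33/8 = $8.9163/unit
A is cheaper per unit
= Deal A

Deal A


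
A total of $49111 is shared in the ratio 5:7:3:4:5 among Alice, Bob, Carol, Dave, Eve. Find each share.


Total parts = 5 + 7 + 3 + 4 + 5 = 24
Alice: 49111 × 5/24 = 10231.46
Bob: 49111 × 7/24 = 14324.04
Carol: 49111 × 3/24 = 6138.88
Dave: 49111 × 4/24 = 8185.17
Eve: 49111 × 5/24 = 10231.46
= Alice: $10231.46, Bob: $14324.04, Carol: $6138.88, Dave: $8185.17, Eve: $10231.46

Alice: $10231.46, Bob: $14324.04, Carol: $6138.88, Dave: $8185.17, Eve: $10231.46


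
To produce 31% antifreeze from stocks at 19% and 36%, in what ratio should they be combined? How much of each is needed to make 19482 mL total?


Let x parts of 19% mix with y parts of 36%.
19x + 36y = 31(x + y)
19x + 36y = 31x + 31y
x(19 - 31) = y(31 - 36)
x/y = (36 - 31)/(31 - 19) = 5/12
Simplify: 5:12
Total parts = 17; one part = 19482/17 = 1146.00 mL
19% solution: 5×1146.00 = 5730.00 mL
36% solution: 12×1146.00 = 13752.00 mL
= ratio 5:12; 5730.00 mL and 13752.00 mL

ratio 5:12; 5730.00 mL and 13752.00 mL


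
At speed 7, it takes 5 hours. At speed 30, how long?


Inverse proportion: x × y = constant
k = 7 × 5 = 35
y₂ = k / 30 = 35 / 30
= 1.17

1.17


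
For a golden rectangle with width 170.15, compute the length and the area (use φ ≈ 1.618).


φ = (1 + √5) / 2 ≈ 1.618
Length = width × φ = 170.15 × 1.618 = 275.3027
≈ 275.30
Area = width × length = 170.15 × 275.3027 = 46842.754405 ≈ 46842.75
= Length: 275.30, Area: 46842.75

Length: 275.30, Area: 46842.75


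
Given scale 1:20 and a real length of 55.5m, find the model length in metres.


Model size = real / scale
= 55.5 / 20
= 2.7750 m

2.7750 m


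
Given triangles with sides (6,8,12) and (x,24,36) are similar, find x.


Scale factor = 24/8 = 3
Missing side = 6 × 3
= 18.0

18.0


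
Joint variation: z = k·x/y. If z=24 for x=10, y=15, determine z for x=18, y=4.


z = k·x/y
Solve for k using the known point: k = z·y/x = 24×15/10 = 360/10 = 36.0000
Now evaluate at x=18, y=4:
z = k × 18 / 4 = (360 × 18) / (10 × 4) = 6480/40
= 162.0000

162.0000


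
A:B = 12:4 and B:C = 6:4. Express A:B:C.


Match B: multiply A:B by 6 → 72:24
Multiply B:C by 4 → 24:16
Combined: 72:24:16
GCD = 8
= 9:3:2

9:3:2


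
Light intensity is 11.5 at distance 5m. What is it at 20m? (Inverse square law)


I₁d₁² = I₂d₂²
I₂ = I₁ × (d₁/d₂)²
= 11.5 × (5/20)²
= 11.5 × 25/400
= 287.5/400
≈ 0.7188

0.7188


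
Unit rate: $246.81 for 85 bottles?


Unit rate = total / quantity
= 246.81 / 85
= $2.90 per unit

$2.90 per unit


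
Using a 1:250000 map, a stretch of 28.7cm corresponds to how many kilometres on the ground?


Real distance = map distance × scale
= 28.7cm × 250000
= 7175000 cm = 71750.0 m
= 71.750 km

71.750 km


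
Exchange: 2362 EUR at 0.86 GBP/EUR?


Amount × rate = 2362 × 0.86
= 2031.32 GBP

2031.32 GBP


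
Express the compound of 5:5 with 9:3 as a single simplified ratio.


Compound ratio = (5×9) : (5×3)
= 45:15
GCD = 15
= 3:1

3:1


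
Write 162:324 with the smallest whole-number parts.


GCD(162, 324) = 162
162/162 : 324/162
= 1:2

1:2


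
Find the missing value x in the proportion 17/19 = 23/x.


Cross multiply: 17 × x = 19 × 23
17x = 437
x = 437 / 17
= 25.71

25.71


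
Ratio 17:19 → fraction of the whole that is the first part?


Total parts = 17 + 19 = 36
First part: 17/36 = 17/36
= 17/36

17/36


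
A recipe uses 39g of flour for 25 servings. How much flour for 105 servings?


Direct proportion: y/x = constant
k = 39/25 = 1.5600
y₂ = k × 105 = 39 × 105 / 25 = 4095/25
= 163.80

163.80


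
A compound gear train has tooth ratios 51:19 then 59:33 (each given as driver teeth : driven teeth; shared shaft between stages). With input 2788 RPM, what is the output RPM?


Stage 1: RPM_B = RPM_A × t_A/t_B = 2788 × 51/19 = 142188/19 ≈ 7483.58
B and C share a shaft → RPM_C = RPM_B
Stage 2: RPM_D = RPM_C × t_C/t_D = RPM_A × (t_A×t_C)/(t_B×t_D)
Overall ratio = (51×59)/(19×33) = 3009/627
RPM_D = 2788 × 3009/627 = 8389092/627
≈ 13379.73 RPM

13379.73 RPM


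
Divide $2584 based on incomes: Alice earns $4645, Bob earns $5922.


Total income = 4645 + 5922 = $10567
Alice: $2584 × 4645/10567 = $1135.86
Bob: $2584 × 5922/10567 = $1448.14
= Alice: $1135.86, Bob: $1448.14

Alice: $1135.86, Bob: $1448.14


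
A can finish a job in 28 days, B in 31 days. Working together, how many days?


Rate of A = 1/28 per day
Rate of B = 1/31 per day
Combined rate = 1/28 + 1/31 = 59/868 ≈ 0.0680 per day
Days = 1 / combined rate = 868/59
≈ 14.71 days

14.71 days
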